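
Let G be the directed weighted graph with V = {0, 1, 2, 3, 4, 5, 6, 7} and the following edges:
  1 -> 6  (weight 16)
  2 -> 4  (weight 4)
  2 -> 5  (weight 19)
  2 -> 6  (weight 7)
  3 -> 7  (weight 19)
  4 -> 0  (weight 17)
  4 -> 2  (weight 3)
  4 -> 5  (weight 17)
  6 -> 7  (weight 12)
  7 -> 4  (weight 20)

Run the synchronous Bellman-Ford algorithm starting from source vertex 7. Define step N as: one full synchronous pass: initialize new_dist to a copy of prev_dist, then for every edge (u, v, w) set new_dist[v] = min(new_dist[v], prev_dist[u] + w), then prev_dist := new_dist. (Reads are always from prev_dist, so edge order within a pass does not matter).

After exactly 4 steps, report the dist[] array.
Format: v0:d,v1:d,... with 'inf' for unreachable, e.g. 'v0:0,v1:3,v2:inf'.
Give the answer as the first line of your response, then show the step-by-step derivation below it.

v0:37,v1:inf,v2:23,v3:inf,v4:20,v5:37,v6:30,v7:0

step 1: dist = v0:inf,v1:inf,v2:inf,v3:inf,v4:20,v5:inf,v6:inf,v7:0
step 2: dist = v0:37,v1:inf,v2:23,v3:inf,v4:20,v5:37,v6:inf,v7:0
step 3: dist = v0:37,v1:inf,v2:23,v3:inf,v4:20,v5:37,v6:30,v7:0
step 4: dist = v0:37,v1:inf,v2:23,v3:inf,v4:20,v5:37,v6:30,v7:0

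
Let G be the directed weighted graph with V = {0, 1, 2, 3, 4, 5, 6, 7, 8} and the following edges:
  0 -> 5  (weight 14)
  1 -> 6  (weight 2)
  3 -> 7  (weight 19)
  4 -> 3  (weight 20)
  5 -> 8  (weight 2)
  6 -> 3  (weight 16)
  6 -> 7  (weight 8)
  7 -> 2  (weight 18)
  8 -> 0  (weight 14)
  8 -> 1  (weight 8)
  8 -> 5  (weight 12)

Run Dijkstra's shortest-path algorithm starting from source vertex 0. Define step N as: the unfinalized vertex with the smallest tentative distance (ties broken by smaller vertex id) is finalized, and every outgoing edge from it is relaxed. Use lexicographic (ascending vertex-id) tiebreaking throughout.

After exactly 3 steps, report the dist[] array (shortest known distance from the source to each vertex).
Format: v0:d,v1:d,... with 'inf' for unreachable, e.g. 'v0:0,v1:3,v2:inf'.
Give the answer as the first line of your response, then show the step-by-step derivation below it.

v0:0,v1:24,v2:inf,v3:inf,v4:inf,v5:14,v6:inf,v7:inf,v8:16

step 1: dist = v0:0,v1:inf,v2:inf,v3:inf,v4:inf,v5:14,v6:inf,v7:inf,v8:inf
step 2: dist = v0:0,v1:inf,v2:inf,v3:inf,v4:inf,v5:14,v6:inf,v7:inf,v8:16
step 3: dist = v0:0,v1:24,v2:inf,v3:inf,v4:inf,v5:14,v6:inf,v7:inf,v8:16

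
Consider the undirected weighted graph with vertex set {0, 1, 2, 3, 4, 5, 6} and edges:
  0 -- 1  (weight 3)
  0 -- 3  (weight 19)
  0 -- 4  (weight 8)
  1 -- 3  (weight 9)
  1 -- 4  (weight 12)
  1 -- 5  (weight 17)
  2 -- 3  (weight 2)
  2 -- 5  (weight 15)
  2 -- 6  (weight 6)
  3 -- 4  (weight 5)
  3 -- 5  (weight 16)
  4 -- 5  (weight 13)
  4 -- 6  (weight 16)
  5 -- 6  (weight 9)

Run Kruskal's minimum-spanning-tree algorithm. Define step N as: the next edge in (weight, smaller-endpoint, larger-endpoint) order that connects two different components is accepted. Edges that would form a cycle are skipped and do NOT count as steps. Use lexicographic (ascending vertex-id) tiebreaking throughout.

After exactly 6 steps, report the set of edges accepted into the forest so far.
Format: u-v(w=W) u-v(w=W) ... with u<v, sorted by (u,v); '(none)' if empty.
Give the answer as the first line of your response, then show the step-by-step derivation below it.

0-1(w=3) 0-4(w=8) 2-3(w=2) 2-6(w=6) 3-4(w=5) 5-6(w=9)

step 1: add edge 2-3 (w=2); MST = {2-3(w=2)}
step 2: add edge 0-1 (w=3); MST = {0-1(w=3) 2-3(w=2)}
step 3: add edge 3-4 (w=5); MST = {0-1(w=3) 2-3(w=2) 3-4(w=5)}
step 4: add edge 2-6 (w=6); MST = {0-1(w=3) 2-3(w=2) 2-6(w=6) 3-4(w=5)}
step 5: add edge 0-4 (w=8); MST = {0-1(w=3) 0-4(w=8) 2-3(w=2) 2-6(w=6) 3-4(w=5)}
step 6: add edge 5-6 (w=9); MST = {0-1(w=3) 0-4(w=8) 2-3(w=2) 2-6(w=6) 3-4(w=5) 5-6(w=9)}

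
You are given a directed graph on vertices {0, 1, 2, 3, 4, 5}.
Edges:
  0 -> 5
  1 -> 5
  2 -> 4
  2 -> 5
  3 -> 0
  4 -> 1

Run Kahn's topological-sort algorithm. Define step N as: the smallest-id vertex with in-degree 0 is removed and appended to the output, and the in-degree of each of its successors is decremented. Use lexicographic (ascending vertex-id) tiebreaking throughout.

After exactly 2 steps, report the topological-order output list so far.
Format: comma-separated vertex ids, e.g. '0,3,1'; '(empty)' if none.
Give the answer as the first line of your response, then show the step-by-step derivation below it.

2,3

step 1: output 2; order=[2]; indeg=(1,1,0,0,0,2)
step 2: output 3; order=[2,3]; indeg=(0,1,0,0,0,2)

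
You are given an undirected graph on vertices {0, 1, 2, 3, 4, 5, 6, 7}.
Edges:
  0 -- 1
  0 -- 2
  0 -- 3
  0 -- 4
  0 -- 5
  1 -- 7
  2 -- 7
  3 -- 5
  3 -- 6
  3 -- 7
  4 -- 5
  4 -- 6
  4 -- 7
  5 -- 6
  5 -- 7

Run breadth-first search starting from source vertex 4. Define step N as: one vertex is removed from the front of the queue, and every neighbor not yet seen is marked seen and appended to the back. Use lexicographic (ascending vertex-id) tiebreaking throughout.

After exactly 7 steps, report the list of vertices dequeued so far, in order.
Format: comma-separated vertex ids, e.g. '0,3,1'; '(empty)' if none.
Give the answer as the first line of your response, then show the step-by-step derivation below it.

4,0,5,6,7,1,2

step 1: dequeue 4; queue=[0,5,6,7]; order=4
step 2: dequeue 0; queue=[5,6,7,1,2,3]; order=4,0
step 3: dequeue 5; queue=[6,7,1,2,3]; order=4,0,5
step 4: dequeue 6; queue=[7,1,2,3]; order=4,0,5,6
step 5: dequeue 7; queue=[1,2,3]; order=4,0,5,6,7
step 6: dequeue 1; queue=[2,3]; order=4,0,5,6,7,1
step 7: dequeue 2; queue=[3]; order=4,0,5,6,7,1,2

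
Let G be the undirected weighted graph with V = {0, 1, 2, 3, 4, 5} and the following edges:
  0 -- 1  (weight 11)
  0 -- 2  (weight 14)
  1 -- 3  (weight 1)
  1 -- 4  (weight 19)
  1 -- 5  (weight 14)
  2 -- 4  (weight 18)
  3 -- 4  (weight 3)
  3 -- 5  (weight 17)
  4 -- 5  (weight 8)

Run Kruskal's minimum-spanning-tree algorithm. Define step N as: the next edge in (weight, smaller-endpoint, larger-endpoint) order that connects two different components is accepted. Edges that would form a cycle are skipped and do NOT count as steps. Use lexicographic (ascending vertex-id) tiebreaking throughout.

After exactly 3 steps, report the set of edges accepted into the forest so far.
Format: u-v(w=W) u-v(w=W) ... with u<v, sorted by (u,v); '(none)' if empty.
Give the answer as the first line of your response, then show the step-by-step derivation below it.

1-3(w=1) 3-4(w=3) 4-5(w=8)

step 1: add edge 1-3 (w=1); MST = {1-3(w=1)}
step 2: add edge 3-4 (w=3); MST = {1-3(w=1) 3-4(w=3)}
step 3: add edge 4-5 (w=8); MST = {1-3(w=1) 3-4(w=3) 4-5(w=8)}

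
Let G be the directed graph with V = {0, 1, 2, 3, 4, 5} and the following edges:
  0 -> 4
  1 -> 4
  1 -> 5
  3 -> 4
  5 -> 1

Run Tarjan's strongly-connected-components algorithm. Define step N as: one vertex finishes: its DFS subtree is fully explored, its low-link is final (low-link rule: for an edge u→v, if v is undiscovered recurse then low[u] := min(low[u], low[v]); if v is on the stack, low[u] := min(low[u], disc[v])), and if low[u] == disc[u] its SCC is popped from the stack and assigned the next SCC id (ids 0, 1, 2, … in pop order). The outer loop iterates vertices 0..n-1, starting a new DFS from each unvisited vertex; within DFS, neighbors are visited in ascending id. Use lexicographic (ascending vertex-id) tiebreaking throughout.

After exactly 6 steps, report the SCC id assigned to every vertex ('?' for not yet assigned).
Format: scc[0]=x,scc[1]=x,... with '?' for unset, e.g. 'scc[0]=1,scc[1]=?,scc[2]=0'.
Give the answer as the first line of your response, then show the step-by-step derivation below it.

scc[0]=1,scc[1]=2,scc[2]=3,scc[3]=4,scc[4]=0,scc[5]=2

step 1: low=(low[0]=0,low[1]=?,low[2]=?,low[3]=?,low[4]=1,low[5]=?); scc=(scc[0]=?,scc[1]=?,scc[2]=?,scc[3]=?,scc[4]=0,scc[5]=?)
step 2: low=(low[0]=0,low[1]=?,low[2]=?,low[3]=?,low[4]=1,low[5]=?); scc=(scc[0]=1,scc[1]=?,scc[2]=?,scc[3]=?,scc[4]=0,scc[5]=?)
step 3: low=(low[0]=0,low[1]=2,low[2]=?,low[3]=?,low[4]=1,low[5]=2); scc=(scc[0]=1,scc[1]=?,scc[2]=?,scc[3]=?,scc[4]=0,scc[5]=?)
step 4: low=(low[0]=0,low[1]=2,low[2]=?,low[3]=?,low[4]=1,low[5]=2); scc=(scc[0]=1,scc[1]=2,scc[2]=?,scc[3]=?,scc[4]=0,scc[5]=2)
step 5: low=(low[0]=0,low[1]=2,low[2]=4,low[3]=?,low[4]=1,low[5]=2); scc=(scc[0]=1,scc[1]=2,scc[2]=3,scc[3]=?,scc[4]=0,scc[5]=2)
step 6: low=(low[0]=0,low[1]=2,low[2]=4,low[3]=5,low[4]=1,low[5]=2); scc=(scc[0]=1,scc[1]=2,scc[2]=3,scc[3]=4,scc[4]=0,scc[5]=2)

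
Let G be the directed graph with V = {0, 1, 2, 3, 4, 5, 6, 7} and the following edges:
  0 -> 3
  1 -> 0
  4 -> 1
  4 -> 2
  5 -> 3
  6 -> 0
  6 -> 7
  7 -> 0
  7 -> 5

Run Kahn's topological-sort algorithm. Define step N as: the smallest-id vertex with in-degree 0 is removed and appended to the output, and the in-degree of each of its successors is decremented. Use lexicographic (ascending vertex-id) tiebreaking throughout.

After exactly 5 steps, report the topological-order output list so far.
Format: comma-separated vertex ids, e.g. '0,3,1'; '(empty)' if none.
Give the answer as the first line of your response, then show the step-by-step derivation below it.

4,1,2,6,7

step 1: output 4; order=[4]; indeg=(3,0,0,2,0,1,0,1)
step 2: output 1; order=[4,1]; indeg=(2,0,0,2,0,1,0,1)
step 3: output 2; order=[4,1,2]; indeg=(2,0,0,2,0,1,0,1)
step 4: output 6; order=[4,1,2,6]; indeg=(1,0,0,2,0,1,0,0)
step 5: output 7; order=[4,1,2,6,7]; indeg=(0,0,0,2,0,0,0,0)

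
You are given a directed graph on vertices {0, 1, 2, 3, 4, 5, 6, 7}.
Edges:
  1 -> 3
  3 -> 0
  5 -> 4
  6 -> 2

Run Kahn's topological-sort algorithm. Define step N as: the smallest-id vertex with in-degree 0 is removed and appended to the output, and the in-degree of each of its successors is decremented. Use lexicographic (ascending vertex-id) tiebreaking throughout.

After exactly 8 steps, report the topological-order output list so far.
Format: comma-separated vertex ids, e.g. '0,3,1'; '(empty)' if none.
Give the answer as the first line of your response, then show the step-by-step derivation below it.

1,3,0,5,4,6,2,7

step 1: output 1; order=[1]; indeg=(1,0,1,0,1,0,0,0)
step 2: output 3; order=[1,3]; indeg=(0,0,1,0,1,0,0,0)
step 3: output 0; order=[1,3,0]; indeg=(0,0,1,0,1,0,0,0)
step 4: output 5; order=[1,3,0,5]; indeg=(0,0,1,0,0,0,0,0)
step 5: output 4; order=[1,3,0,5,4]; indeg=(0,0,1,0,0,0,0,0)
step 6: output 6; order=[1,3,0,5,4,6]; indeg=(0,0,0,0,0,0,0,0)
step 7: output 2; order=[1,3,0,5,4,6,2]; indeg=(0,0,0,0,0,0,0,0)
step 8: output 7; order=[1,3,0,5,4,6,2,7]; indeg=(0,0,0,0,0,0,0,0)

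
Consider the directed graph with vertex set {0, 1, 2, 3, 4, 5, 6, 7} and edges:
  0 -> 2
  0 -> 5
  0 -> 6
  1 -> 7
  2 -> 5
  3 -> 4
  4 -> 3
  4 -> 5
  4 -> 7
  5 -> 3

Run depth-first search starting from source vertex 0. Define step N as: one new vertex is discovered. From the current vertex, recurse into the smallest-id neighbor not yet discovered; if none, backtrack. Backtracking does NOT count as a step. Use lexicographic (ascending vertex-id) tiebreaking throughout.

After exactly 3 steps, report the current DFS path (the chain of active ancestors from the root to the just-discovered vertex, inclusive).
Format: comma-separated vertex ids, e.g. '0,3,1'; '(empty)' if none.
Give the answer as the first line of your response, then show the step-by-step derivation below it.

0,2,5

step 1: discover 0; path=0; order=0
step 2: discover 2; path=0>2; order=0,2
step 3: discover 5; path=0>2>5; order=0,2,5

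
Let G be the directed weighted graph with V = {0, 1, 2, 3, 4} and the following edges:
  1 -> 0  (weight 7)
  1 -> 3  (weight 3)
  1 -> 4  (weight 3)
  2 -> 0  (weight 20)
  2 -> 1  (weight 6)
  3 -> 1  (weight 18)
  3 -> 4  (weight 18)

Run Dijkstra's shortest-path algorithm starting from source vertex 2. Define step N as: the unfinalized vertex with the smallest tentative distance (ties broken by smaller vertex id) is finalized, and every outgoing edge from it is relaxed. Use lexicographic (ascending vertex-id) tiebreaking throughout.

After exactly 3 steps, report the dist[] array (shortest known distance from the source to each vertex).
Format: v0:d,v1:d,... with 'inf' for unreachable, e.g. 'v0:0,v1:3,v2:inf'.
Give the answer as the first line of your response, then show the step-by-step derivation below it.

v0:13,v1:6,v2:0,v3:9,v4:9

step 1: dist = v0:20,v1:6,v2:0,v3:inf,v4:inf
step 2: dist = v0:13,v1:6,v2:0,v3:9,v4:9
step 3: dist = v0:13,v1:6,v2:0,v3:9,v4:9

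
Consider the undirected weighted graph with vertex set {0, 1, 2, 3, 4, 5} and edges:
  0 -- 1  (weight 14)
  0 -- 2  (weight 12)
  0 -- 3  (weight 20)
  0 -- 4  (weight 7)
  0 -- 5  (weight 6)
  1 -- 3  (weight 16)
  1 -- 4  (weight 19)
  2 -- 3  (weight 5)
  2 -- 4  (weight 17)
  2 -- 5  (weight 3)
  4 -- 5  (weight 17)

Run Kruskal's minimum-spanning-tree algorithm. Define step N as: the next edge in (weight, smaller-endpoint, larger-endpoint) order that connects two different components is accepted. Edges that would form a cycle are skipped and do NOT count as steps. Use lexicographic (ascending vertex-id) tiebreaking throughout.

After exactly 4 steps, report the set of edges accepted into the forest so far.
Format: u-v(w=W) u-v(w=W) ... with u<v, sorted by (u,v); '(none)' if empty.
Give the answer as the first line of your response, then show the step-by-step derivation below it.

0-4(w=7) 0-5(w=6) 2-3(w=5) 2-5(w=3)

step 1: add edge 2-5 (w=3); MST = {2-5(w=3)}
step 2: add edge 2-3 (w=5); MST = {2-3(w=5) 2-5(w=3)}
step 3: add edge 0-5 (w=6); MST = {0-5(w=6) 2-3(w=5) 2-5(w=3)}
step 4: add edge 0-4 (w=7); MST = {0-4(w=7) 0-5(w=6) 2-3(w=5) 2-5(w=3)}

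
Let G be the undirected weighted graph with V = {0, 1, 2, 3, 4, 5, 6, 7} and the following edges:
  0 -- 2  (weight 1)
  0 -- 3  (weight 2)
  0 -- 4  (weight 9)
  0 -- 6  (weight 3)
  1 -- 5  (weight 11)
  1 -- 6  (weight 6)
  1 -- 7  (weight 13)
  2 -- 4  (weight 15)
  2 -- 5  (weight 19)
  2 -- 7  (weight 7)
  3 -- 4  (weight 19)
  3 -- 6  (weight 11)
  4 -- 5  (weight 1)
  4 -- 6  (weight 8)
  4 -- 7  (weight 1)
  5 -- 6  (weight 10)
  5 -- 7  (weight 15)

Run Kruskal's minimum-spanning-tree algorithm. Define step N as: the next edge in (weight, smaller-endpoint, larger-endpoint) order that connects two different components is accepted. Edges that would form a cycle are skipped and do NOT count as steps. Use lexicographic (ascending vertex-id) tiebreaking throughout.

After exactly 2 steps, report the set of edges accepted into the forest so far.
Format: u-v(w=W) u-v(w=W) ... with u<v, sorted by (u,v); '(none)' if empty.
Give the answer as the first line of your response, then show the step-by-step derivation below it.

0-2(w=1) 4-5(w=1)

step 1: add edge 0-2 (w=1); MST = {0-2(w=1)}
step 2: add edge 4-5 (w=1); MST = {0-2(w=1) 4-5(w=1)}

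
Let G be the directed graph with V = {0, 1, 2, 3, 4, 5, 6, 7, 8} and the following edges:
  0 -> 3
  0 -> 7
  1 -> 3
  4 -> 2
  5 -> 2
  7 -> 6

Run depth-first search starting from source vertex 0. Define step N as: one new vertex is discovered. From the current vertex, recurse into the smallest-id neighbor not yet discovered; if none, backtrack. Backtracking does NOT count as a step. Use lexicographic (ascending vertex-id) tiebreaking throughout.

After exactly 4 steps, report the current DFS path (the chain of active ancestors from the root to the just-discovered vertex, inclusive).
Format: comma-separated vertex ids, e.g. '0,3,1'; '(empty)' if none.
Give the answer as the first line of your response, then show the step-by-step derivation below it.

0,7,6

step 1: discover 0; path=0; order=0
step 2: discover 3; path=0>3; order=0,3
step 3: discover 7; path=0>7; order=0,3,7
step 4: discover 6; path=0>7>6; order=0,3,7,6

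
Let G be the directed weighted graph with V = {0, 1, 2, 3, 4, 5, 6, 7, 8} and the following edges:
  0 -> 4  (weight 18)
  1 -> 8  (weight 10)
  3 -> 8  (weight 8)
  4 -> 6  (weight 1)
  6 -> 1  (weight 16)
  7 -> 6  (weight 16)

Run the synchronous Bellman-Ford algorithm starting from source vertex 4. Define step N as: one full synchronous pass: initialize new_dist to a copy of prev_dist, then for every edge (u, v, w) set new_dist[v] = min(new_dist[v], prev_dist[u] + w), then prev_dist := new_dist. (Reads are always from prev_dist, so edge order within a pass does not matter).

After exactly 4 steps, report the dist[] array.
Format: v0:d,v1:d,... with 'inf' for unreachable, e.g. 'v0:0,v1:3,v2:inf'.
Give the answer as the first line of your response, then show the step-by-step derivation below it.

v0:inf,v1:17,v2:inf,v3:inf,v4:0,v5:inf,v6:1,v7:inf,v8:27

step 1: dist = v0:inf,v1:inf,v2:inf,v3:inf,v4:0,v5:inf,v6:1,v7:inf,v8:inf
step 2: dist = v0:inf,v1:17,v2:inf,v3:inf,v4:0,v5:inf,v6:1,v7:inf,v8:inf
step 3: dist = v0:inf,v1:17,v2:inf,v3:inf,v4:0,v5:inf,v6:1,v7:inf,v8:27
step 4: dist = v0:inf,v1:17,v2:inf,v3:inf,v4:0,v5:inf,v6:1,v7:inf,v8:27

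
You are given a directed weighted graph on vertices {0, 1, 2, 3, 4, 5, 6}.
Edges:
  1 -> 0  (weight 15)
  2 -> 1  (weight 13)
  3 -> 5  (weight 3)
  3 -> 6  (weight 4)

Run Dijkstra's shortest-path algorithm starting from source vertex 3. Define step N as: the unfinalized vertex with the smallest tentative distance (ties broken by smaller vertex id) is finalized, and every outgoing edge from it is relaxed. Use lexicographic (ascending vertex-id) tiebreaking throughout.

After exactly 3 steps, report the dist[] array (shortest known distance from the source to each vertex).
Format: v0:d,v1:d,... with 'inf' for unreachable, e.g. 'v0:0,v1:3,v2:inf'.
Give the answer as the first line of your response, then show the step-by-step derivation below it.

v0:inf,v1:inf,v2:inf,v3:0,v4:inf,v5:3,v6:4

step 1: dist = v0:inf,v1:inf,v2:inf,v3:0,v4:inf,v5:3,v6:4
step 2: dist = v0:inf,v1:inf,v2:inf,v3:0,v4:inf,v5:3,v6:4
step 3: dist = v0:inf,v1:inf,v2:inf,v3:0,v4:inf,v5:3,v6:4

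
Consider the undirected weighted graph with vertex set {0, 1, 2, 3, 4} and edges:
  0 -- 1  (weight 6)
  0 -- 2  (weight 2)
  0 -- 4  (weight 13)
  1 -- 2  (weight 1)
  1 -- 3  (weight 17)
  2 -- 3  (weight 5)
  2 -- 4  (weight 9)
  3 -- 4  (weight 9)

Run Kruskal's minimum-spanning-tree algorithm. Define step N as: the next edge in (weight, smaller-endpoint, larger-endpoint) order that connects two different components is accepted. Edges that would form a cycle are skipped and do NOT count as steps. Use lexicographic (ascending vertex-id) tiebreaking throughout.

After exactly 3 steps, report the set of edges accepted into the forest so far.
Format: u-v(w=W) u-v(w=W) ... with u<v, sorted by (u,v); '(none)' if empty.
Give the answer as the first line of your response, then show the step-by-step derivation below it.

0-2(w=2) 1-2(w=1) 2-3(w=5)

step 1: add edge 1-2 (w=1); MST = {1-2(w=1)}
step 2: add edge 0-2 (w=2); MST = {0-2(w=2) 1-2(w=1)}
step 3: add edge 2-3 (w=5); MST = {0-2(w=2) 1-2(w=1) 2-3(w=5)}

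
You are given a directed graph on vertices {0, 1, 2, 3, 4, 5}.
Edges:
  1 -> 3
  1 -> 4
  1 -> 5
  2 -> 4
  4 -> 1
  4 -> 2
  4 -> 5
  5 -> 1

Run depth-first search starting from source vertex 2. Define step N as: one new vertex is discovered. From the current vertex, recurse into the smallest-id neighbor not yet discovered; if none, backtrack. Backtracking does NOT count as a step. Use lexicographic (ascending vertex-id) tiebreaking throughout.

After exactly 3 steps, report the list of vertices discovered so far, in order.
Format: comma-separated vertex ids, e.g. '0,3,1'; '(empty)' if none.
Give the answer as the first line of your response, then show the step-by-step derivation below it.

2,4,1

step 1: discover 2; path=2; order=2
step 2: discover 4; path=2>4; order=2,4
step 3: discover 1; path=2>4>1; order=2,4,1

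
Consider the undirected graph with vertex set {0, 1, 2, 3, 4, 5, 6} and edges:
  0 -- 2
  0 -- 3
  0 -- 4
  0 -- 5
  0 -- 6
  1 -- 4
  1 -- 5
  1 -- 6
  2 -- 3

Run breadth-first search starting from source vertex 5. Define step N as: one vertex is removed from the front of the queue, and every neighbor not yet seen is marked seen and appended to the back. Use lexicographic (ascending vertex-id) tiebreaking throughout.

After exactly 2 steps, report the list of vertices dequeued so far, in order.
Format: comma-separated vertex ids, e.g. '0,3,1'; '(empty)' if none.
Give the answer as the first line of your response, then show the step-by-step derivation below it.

5,0

step 1: dequeue 5; queue=[0,1]; order=5
step 2: dequeue 0; queue=[1,2,3,4,6]; order=5,0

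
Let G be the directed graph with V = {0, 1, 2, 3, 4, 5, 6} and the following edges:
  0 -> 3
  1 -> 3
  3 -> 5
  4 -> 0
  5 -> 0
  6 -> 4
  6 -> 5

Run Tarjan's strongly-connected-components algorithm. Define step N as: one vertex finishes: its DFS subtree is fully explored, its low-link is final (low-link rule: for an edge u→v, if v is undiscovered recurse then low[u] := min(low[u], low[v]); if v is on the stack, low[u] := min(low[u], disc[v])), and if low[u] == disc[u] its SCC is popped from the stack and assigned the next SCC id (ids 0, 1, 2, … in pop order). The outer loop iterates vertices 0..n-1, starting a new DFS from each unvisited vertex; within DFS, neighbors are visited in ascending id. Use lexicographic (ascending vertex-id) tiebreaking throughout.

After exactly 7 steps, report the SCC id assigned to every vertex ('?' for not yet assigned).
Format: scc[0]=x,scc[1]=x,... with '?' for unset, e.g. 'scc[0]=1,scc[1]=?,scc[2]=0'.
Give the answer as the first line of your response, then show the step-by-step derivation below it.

scc[0]=0,scc[1]=1,scc[2]=2,scc[3]=0,scc[4]=3,scc[5]=0,scc[6]=4

step 1: low=(low[0]=0,low[1]=?,low[2]=?,low[3]=1,low[4]=?,low[5]=0,low[6]=?); scc=(scc[0]=?,scc[1]=?,scc[2]=?,scc[3]=?,scc[4]=?,scc[5]=?,scc[6]=?)
step 2: low=(low[0]=0,low[1]=?,low[2]=?,low[3]=0,low[4]=?,low[5]=0,low[6]=?); scc=(scc[0]=?,scc[1]=?,scc[2]=?,scc[3]=?,scc[4]=?,scc[5]=?,scc[6]=?)
step 3: low=(low[0]=0,low[1]=?,low[2]=?,low[3]=0,low[4]=?,low[5]=0,low[6]=?); scc=(scc[0]=0,scc[1]=?,scc[2]=?,scc[3]=0,scc[4]=?,scc[5]=0,scc[6]=?)
step 4: low=(low[0]=0,low[1]=3,low[2]=?,low[3]=0,low[4]=?,low[5]=0,low[6]=?); scc=(scc[0]=0,scc[1]=1,scc[2]=?,scc[3]=0,scc[4]=?,scc[5]=0,scc[6]=?)
step 5: low=(low[0]=0,low[1]=3,low[2]=4,low[3]=0,low[4]=?,low[5]=0,low[6]=?); scc=(scc[0]=0,scc[1]=1,scc[2]=2,scc[3]=0,scc[4]=?,scc[5]=0,scc[6]=?)
step 6: low=(low[0]=0,low[1]=3,low[2]=4,low[3]=0,low[4]=5,low[5]=0,low[6]=?); scc=(scc[0]=0,scc[1]=1,scc[2]=2,scc[3]=0,scc[4]=3,scc[5]=0,scc[6]=?)
step 7: low=(low[0]=0,low[1]=3,low[2]=4,low[3]=0,low[4]=5,low[5]=0,low[6]=6); scc=(scc[0]=0,scc[1]=1,scc[2]=2,scc[3]=0,scc[4]=3,scc[5]=0,scc[6]=4)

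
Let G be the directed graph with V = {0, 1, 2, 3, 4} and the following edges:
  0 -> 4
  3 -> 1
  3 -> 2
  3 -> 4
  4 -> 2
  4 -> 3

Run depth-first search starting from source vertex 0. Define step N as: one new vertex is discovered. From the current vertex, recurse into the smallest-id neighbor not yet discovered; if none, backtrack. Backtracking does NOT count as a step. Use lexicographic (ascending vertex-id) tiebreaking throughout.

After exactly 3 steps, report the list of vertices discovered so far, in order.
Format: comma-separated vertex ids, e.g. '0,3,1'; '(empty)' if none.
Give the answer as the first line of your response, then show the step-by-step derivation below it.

0,4,2

step 1: discover 0; path=0; order=0
step 2: discover 4; path=0>4; order=0,4
step 3: discover 2; path=0>4>2; order=0,4,2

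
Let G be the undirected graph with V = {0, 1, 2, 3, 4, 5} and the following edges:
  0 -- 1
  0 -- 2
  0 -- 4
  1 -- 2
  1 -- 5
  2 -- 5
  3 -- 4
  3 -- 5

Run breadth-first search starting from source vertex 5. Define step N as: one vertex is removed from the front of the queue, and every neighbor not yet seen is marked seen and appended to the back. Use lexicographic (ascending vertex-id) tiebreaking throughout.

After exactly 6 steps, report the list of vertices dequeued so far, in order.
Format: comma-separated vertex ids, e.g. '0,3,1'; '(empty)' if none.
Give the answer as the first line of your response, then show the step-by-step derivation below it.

5,1,2,3,0,4

step 1: dequeue 5; queue=[1,2,3]; order=5
step 2: dequeue 1; queue=[2,3,0]; order=5,1
step 3: dequeue 2; queue=[3,0]; order=5,1,2
step 4: dequeue 3; queue=[0,4]; order=5,1,2,3
step 5: dequeue 0; queue=[4]; order=5,1,2,3,0
step 6: dequeue 4; queue=[(empty)]; order=5,1,2,3,0,4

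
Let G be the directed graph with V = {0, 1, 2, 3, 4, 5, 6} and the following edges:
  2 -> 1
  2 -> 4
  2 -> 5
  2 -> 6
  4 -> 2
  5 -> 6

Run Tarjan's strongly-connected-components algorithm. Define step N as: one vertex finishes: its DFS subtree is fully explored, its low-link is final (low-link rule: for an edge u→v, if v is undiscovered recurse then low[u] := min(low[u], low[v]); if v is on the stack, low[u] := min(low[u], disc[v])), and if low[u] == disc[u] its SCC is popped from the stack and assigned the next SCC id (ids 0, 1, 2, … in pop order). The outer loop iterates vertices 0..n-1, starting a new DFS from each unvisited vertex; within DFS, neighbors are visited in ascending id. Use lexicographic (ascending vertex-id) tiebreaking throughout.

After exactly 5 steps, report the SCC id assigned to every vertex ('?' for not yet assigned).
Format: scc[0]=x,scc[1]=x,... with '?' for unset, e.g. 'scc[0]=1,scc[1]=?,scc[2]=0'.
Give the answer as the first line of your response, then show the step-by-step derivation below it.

scc[0]=0,scc[1]=1,scc[2]=?,scc[3]=?,scc[4]=?,scc[5]=3,scc[6]=2

step 1: low=(low[0]=0,low[1]=?,low[2]=?,low[3]=?,low[4]=?,low[5]=?,low[6]=?); scc=(scc[0]=0,scc[1]=?,scc[2]=?,scc[3]=?,scc[4]=?,scc[5]=?,scc[6]=?)
step 2: low=(low[0]=0,low[1]=1,low[2]=?,low[3]=?,low[4]=?,low[5]=?,low[6]=?); scc=(scc[0]=0,scc[1]=1,scc[2]=?,scc[3]=?,scc[4]=?,scc[5]=?,scc[6]=?)
step 3: low=(low[0]=0,low[1]=1,low[2]=2,low[3]=?,low[4]=2,low[5]=?,low[6]=?); scc=(scc[0]=0,scc[1]=1,scc[2]=?,scc[3]=?,scc[4]=?,scc[5]=?,scc[6]=?)
step 4: low=(low[0]=0,low[1]=1,low[2]=2,low[3]=?,low[4]=2,low[5]=4,low[6]=5); scc=(scc[0]=0,scc[1]=1,scc[2]=?,scc[3]=?,scc[4]=?,scc[5]=?,scc[6]=2)
step 5: low=(low[0]=0,low[1]=1,low[2]=2,low[3]=?,low[4]=2,low[5]=4,low[6]=5); scc=(scc[0]=0,scc[1]=1,scc[2]=?,scc[3]=?,scc[4]=?,scc[5]=3,scc[6]=2)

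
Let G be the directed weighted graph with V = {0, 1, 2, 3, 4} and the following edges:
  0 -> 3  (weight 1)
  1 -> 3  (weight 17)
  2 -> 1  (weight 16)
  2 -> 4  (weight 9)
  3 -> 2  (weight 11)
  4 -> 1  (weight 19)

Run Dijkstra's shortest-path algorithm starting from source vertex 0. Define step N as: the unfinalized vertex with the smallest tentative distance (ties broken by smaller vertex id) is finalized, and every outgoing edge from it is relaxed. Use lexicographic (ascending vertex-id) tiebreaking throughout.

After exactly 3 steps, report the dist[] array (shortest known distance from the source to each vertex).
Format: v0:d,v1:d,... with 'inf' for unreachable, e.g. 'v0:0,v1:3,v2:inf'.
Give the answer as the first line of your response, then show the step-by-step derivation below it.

v0:0,v1:28,v2:12,v3:1,v4:21

step 1: dist = v0:0,v1:inf,v2:inf,v3:1,v4:inf
step 2: dist = v0:0,v1:inf,v2:12,v3:1,v4:inf
step 3: dist = v0:0,v1:28,v2:12,v3:1,v4:21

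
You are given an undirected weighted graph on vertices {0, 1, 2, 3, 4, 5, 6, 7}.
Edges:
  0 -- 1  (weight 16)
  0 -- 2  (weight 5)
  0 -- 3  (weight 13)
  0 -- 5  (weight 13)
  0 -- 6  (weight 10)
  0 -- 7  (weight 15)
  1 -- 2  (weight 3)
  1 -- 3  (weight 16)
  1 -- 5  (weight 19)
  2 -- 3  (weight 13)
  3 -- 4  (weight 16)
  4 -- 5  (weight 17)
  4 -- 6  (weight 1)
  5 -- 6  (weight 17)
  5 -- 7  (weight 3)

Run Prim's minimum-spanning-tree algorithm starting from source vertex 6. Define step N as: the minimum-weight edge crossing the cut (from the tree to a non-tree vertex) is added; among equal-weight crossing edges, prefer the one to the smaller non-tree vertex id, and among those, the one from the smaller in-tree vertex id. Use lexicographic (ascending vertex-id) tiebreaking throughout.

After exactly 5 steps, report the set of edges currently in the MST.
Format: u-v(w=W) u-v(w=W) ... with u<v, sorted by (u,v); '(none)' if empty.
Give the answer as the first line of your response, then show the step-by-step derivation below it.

0-2(w=5) 0-3(w=13) 0-6(w=10) 1-2(w=3) 4-6(w=1)

step 1: add edge 4-6 (w=1); MST = {4-6(w=1)}
step 2: add edge 0-6 (w=10); MST = {0-6(w=10) 4-6(w=1)}
step 3: add edge 0-2 (w=5); MST = {0-2(w=5) 0-6(w=10) 4-6(w=1)}
step 4: add edge 1-2 (w=3); MST = {0-2(w=5) 0-6(w=10) 1-2(w=3) 4-6(w=1)}
step 5: add edge 0-3 (w=13); MST = {0-2(w=5) 0-3(w=13) 0-6(w=10) 1-2(w=3) 4-6(w=1)}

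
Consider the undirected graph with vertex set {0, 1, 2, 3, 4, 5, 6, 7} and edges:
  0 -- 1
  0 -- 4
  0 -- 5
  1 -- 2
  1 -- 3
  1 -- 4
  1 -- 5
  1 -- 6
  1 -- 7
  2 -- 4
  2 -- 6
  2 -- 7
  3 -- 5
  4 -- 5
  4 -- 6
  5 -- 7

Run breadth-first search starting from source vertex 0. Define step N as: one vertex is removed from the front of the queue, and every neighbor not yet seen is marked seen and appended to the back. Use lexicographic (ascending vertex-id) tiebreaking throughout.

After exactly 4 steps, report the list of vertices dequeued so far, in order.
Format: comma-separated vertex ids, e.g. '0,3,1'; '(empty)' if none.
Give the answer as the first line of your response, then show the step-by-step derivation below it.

0,1,4,5

step 1: dequeue 0; queue=[1,4,5]; order=0
step 2: dequeue 1; queue=[4,5,2,3,6,7]; order=0,1
step 3: dequeue 4; queue=[5,2,3,6,7]; order=0,1,4
step 4: dequeue 5; queue=[2,3,6,7]; order=0,1,4,5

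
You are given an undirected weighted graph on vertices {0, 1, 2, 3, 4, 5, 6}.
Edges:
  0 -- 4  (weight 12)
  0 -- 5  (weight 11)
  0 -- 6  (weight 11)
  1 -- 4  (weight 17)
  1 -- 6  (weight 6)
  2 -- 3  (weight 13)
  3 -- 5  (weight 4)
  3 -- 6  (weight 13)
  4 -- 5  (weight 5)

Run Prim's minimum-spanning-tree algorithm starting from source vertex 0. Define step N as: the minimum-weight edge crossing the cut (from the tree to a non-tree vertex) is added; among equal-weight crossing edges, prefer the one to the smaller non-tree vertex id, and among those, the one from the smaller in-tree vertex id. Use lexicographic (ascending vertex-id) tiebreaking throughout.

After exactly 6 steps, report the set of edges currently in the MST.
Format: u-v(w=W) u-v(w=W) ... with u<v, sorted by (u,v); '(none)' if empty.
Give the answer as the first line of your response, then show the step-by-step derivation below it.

0-5(w=11) 0-6(w=11) 1-6(w=6) 2-3(w=13) 3-5(w=4) 4-5(w=5)

step 1: add edge 0-5 (w=11); MST = {0-5(w=11)}
step 2: add edge 3-5 (w=4); MST = {0-5(w=11) 3-5(w=4)}
step 3: add edge 4-5 (w=5); MST = {0-5(w=11) 3-5(w=4) 4-5(w=5)}
step 4: add edge 0-6 (w=11); MST = {0-5(w=11) 0-6(w=11) 3-5(w=4) 4-5(w=5)}
step 5: add edge 1-6 (w=6); MST = {0-5(w=11) 0-6(w=11) 1-6(w=6) 3-5(w=4) 4-5(w=5)}
step 6: add edge 2-3 (w=13); MST = {0-5(w=11) 0-6(w=11) 1-6(w=6) 2-3(w=13) 3-5(w=4) 4-5(w=5)}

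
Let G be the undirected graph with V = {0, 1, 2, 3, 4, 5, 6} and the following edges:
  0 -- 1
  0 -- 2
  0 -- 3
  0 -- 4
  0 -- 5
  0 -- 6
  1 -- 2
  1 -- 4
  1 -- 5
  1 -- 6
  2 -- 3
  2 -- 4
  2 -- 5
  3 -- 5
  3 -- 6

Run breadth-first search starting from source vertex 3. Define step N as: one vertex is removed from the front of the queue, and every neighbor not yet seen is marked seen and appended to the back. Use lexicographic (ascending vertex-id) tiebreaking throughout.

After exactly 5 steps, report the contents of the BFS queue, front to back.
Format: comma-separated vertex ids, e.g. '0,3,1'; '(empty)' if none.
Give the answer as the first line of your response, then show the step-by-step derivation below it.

1,4

step 1: dequeue 3; queue=[0,2,5,6]; order=3
step 2: dequeue 0; queue=[2,5,6,1,4]; order=3,0
step 3: dequeue 2; queue=[5,6,1,4]; order=3,0,2
step 4: dequeue 5; queue=[6,1,4]; order=3,0,2,5
step 5: dequeue 6; queue=[1,4]; order=3,0,2,5,6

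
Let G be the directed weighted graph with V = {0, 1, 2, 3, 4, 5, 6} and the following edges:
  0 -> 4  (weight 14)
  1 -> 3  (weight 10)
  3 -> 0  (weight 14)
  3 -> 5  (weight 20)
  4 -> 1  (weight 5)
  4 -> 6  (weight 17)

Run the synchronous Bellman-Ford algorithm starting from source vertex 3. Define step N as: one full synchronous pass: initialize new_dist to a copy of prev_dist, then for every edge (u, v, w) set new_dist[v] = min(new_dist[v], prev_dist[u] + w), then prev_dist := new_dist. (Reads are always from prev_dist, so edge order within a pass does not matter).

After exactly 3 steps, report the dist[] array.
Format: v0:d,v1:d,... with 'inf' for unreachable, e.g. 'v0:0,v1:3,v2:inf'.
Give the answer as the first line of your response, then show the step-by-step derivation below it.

v0:14,v1:33,v2:inf,v3:0,v4:28,v5:20,v6:45

step 1: dist = v0:14,v1:inf,v2:inf,v3:0,v4:inf,v5:20,v6:inf
step 2: dist = v0:14,v1:inf,v2:inf,v3:0,v4:28,v5:20,v6:inf
step 3: dist = v0:14,v1:33,v2:inf,v3:0,v4:28,v5:20,v6:45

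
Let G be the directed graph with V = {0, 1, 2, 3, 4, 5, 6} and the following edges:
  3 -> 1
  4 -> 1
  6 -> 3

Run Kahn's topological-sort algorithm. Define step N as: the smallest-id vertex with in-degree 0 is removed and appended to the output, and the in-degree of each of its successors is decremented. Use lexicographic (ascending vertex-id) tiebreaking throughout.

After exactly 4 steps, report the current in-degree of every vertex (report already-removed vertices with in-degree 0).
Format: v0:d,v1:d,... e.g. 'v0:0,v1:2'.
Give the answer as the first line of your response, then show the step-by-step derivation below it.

v0:0,v1:1,v2:0,v3:1,v4:0,v5:0,v6:0

step 1: output 0; order=[0]; indeg=(0,2,0,1,0,0,0)
step 2: output 2; order=[0,2]; indeg=(0,2,0,1,0,0,0)
step 3: output 4; order=[0,2,4]; indeg=(0,1,0,1,0,0,0)
step 4: output 5; order=[0,2,4,5]; indeg=(0,1,0,1,0,0,0)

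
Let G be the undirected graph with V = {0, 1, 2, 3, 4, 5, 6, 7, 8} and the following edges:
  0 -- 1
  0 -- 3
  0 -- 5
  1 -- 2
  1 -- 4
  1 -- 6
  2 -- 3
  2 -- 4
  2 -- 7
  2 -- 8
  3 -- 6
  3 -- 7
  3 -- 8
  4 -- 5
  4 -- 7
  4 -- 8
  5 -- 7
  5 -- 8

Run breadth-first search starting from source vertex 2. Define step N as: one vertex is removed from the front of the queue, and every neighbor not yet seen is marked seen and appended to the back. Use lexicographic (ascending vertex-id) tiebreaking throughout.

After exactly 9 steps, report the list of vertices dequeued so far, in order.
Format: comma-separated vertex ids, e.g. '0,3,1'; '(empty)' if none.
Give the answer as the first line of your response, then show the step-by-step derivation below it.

2,1,3,4,7,8,0,6,5

step 1: dequeue 2; queue=[1,3,4,7,8]; order=2
step 2: dequeue 1; queue=[3,4,7,8,0,6]; order=2,1
step 3: dequeue 3; queue=[4,7,8,0,6]; order=2,1,3
step 4: dequeue 4; queue=[7,8,0,6,5]; order=2,1,3,4
step 5: dequeue 7; queue=[8,0,6,5]; order=2,1,3,4,7
step 6: dequeue 8; queue=[0,6,5]; order=2,1,3,4,7,8
step 7: dequeue 0; queue=[6,5]; order=2,1,3,4,7,8,0
step 8: dequeue 6; queue=[5]; order=2,1,3,4,7,8,0,6
step 9: dequeue 5; queue=[(empty)]; order=2,1,3,4,7,8,0,6,5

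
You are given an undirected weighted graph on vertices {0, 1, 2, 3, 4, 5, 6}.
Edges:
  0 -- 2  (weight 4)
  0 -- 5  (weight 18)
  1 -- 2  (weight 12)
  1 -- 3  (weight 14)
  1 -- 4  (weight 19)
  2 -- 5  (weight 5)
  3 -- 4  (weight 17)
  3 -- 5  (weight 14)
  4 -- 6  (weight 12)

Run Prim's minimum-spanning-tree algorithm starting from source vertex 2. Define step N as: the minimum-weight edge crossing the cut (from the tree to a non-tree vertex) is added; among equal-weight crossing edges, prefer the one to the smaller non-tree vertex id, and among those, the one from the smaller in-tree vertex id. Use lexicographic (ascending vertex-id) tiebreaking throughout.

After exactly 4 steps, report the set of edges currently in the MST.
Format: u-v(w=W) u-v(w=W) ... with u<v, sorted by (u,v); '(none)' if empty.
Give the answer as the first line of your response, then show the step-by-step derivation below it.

0-2(w=4) 1-2(w=12) 1-3(w=14) 2-5(w=5)

step 1: add edge 0-2 (w=4); MST = {0-2(w=4)}
step 2: add edge 2-5 (w=5); MST = {0-2(w=4) 2-5(w=5)}
step 3: add edge 1-2 (w=12); MST = {0-2(w=4) 1-2(w=12) 2-5(w=5)}
step 4: add edge 1-3 (w=14); MST = {0-2(w=4) 1-2(w=12) 1-3(w=14) 2-5(w=5)}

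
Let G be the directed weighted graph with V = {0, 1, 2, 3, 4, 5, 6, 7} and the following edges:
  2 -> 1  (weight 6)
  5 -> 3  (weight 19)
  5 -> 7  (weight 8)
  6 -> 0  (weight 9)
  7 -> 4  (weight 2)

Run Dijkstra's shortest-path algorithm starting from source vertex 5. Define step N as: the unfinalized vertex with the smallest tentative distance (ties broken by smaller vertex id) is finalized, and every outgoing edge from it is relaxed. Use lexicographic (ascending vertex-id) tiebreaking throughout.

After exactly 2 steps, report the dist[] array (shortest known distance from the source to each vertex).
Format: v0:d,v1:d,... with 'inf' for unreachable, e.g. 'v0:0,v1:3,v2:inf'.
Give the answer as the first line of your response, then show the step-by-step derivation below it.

v0:inf,v1:inf,v2:inf,v3:19,v4:10,v5:0,v6:inf,v7:8

step 1: dist = v0:inf,v1:inf,v2:inf,v3:19,v4:inf,v5:0,v6:inf,v7:8
step 2: dist = v0:inf,v1:inf,v2:inf,v3:19,v4:10,v5:0,v6:inf,v7:8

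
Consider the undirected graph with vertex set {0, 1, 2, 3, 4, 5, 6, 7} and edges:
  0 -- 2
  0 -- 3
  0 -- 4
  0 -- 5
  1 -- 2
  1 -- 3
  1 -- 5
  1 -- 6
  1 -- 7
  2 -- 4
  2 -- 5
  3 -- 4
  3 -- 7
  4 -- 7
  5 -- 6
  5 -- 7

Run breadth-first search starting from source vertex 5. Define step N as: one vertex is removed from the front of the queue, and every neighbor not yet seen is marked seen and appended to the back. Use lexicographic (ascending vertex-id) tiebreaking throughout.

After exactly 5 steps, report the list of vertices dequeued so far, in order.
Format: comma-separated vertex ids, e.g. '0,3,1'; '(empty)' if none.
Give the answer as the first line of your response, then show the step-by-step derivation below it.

5,0,1,2,6

step 1: dequeue 5; queue=[0,1,2,6,7]; order=5
step 2: dequeue 0; queue=[1,2,6,7,3,4]; order=5,0
step 3: dequeue 1; queue=[2,6,7,3,4]; order=5,0,1
step 4: dequeue 2; queue=[6,7,3,4]; order=5,0,1,2
step 5: dequeue 6; queue=[7,3,4]; order=5,0,1,2,6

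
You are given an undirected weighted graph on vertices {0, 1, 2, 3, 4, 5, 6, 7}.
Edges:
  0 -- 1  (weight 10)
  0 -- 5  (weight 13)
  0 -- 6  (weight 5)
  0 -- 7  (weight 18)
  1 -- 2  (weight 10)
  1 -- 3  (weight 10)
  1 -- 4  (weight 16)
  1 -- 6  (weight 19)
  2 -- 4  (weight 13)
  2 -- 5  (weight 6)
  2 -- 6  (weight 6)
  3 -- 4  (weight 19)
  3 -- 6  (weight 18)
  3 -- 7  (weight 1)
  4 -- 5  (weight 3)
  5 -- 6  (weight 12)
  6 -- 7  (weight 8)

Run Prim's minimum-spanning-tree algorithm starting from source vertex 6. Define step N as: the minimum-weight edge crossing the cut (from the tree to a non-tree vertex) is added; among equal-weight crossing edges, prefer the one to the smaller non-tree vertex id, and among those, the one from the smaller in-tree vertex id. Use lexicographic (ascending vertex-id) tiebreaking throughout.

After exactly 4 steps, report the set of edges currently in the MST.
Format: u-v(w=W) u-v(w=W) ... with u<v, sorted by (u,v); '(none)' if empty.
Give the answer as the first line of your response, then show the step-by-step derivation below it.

0-6(w=5) 2-5(w=6) 2-6(w=6) 4-5(w=3)

step 1: add edge 0-6 (w=5); MST = {0-6(w=5)}
step 2: add edge 2-6 (w=6); MST = {0-6(w=5) 2-6(w=6)}
step 3: add edge 2-5 (w=6); MST = {0-6(w=5) 2-5(w=6) 2-6(w=6)}
step 4: add edge 4-5 (w=3); MST = {0-6(w=5) 2-5(w=6) 2-6(w=6) 4-5(w=3)}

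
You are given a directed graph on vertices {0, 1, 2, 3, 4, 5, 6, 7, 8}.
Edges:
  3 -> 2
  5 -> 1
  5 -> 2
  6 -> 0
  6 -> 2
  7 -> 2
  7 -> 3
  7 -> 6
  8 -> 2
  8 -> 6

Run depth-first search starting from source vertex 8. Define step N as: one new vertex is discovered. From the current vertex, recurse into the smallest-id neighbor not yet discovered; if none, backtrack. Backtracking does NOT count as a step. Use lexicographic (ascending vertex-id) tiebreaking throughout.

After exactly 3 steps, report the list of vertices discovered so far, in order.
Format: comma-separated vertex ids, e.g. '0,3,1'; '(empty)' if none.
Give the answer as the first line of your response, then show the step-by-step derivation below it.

8,2,6

step 1: discover 8; path=8; order=8
step 2: discover 2; path=8>2; order=8,2
step 3: discover 6; path=8>6; order=8,2,6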